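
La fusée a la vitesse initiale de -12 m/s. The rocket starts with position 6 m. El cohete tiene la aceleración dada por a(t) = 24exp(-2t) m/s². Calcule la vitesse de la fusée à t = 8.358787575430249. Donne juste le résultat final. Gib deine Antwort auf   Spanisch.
La respuesta es -6.58916840351184E-7.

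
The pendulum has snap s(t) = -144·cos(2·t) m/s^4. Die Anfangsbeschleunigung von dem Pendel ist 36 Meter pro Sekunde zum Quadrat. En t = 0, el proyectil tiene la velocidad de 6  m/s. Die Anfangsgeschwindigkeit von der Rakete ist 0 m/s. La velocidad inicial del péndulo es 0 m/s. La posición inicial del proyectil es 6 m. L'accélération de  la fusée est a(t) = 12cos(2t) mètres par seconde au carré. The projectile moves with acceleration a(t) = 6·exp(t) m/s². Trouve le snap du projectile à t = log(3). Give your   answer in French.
En partant de l'accélération a(t) = 6·exp(t), nous prenons 2 dérivées. En prenant d/dt de a(t), nous trouvons j(t) = 6·exp(t). En prenant d/dt de j(t), nous trouvons s(t) = 6·exp(t). Nous avons le snap s(t) = 6·exp(t). En substituant t = log(3): s(log(3)) = 18.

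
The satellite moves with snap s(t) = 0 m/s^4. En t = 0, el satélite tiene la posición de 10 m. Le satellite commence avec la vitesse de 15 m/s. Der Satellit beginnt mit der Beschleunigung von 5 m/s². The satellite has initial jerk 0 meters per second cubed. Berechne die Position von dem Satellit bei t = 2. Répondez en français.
Pour résoudre ceci, nous devons prendre 4 intégrales de notre équation du snap s(t) = 0. L'intégrale du snap est le jerk. En utilisant j(0) = 0, nous obtenons j(t) = 0. En prenant ∫j(t)dt et en appliquant a(0) = 5, nous trouvons a(t) = 5. La primitive de l'accélération est la vitesse. En utilisant v(0) = 15, nous obtenons v(t) = 5·t + 15. En intégrant la vitesse et en utilisant la condition initiale x(0) = 10, nous obtenons x(t) = 5·t^2/2 + 15·t + 10. Nous avons la position x(t) = 5·t^2/2 + 15·t + 10. En substituant t = 2: x(2) = 50.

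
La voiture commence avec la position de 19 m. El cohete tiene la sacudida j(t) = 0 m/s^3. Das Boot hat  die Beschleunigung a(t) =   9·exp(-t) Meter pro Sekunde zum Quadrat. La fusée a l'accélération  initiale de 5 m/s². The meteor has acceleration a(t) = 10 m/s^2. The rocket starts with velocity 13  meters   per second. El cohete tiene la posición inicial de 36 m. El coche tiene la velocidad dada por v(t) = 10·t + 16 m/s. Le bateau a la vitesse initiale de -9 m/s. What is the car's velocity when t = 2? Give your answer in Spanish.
De la ecuación de la velocidad v(t) = 10·t + 16, sustituimos t = 2 para obtener v = 36.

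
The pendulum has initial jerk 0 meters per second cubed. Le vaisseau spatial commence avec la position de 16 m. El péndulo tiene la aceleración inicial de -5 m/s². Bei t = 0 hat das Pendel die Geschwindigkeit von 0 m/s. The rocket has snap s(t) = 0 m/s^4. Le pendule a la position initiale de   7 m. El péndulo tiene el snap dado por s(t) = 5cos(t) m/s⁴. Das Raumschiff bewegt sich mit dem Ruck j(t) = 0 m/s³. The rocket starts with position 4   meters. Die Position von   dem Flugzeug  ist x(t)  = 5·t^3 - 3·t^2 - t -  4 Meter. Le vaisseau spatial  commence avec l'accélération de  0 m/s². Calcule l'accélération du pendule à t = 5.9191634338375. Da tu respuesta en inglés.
We need to integrate our snap equation s(t) = 5·cos(t) 2 times. Integrating snap and using the initial condition j(0) = 0, we get j(t) = 5·sin(t). Finding the antiderivative of j(t) and using a(0) = -5: a(t) = -5·cos(t). Using a(t) = -5·cos(t) and substituting t = 5.9191634338375, we find a = -4.67236227938277.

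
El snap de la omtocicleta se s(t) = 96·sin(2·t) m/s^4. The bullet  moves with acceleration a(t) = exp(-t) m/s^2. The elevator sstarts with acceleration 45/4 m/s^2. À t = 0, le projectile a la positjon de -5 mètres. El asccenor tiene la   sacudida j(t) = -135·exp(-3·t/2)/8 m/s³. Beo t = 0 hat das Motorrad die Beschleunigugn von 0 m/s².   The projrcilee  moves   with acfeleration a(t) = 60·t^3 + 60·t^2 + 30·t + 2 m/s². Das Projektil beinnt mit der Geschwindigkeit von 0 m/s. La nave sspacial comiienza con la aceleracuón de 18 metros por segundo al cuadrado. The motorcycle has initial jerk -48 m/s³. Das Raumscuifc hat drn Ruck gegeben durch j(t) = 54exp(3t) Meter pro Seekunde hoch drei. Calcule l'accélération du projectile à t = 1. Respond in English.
Using a(t) = 60·t^3 + 60·t^2 + 30·t + 2 and substituting t = 1, we find a = 152.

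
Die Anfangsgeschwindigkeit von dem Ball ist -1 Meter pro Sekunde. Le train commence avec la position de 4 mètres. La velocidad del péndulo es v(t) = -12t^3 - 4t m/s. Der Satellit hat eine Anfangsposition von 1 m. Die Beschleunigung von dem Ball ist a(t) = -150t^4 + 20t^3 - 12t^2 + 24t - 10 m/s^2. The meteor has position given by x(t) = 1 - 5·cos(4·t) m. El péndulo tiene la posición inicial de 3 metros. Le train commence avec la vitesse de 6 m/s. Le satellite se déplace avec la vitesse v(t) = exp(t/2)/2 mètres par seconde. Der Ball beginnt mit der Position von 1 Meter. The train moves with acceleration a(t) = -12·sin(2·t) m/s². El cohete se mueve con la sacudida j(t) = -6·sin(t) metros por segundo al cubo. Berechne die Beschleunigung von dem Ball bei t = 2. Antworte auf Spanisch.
Usando a(t) = -150·t^4 + 20·t^3 - 12·t^2 + 24·t - 10 y sustituyendo t = 2, encontramos a = -2250.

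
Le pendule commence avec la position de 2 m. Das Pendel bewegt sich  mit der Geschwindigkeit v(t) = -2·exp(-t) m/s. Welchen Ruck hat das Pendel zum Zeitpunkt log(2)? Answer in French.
En partant de la vitesse v(t) = -2·exp(-t), nous prenons 2 dérivées. En dérivant la vitesse, nous obtenons l'accélération: a(t) = 2·exp(-t). La dérivée de l'accélération donne le jerk: j(t) = -2·exp(-t). De l'équation du jerk j(t) = -2·exp(-t), nous substituons t = log(2) pour obtenir j = -1.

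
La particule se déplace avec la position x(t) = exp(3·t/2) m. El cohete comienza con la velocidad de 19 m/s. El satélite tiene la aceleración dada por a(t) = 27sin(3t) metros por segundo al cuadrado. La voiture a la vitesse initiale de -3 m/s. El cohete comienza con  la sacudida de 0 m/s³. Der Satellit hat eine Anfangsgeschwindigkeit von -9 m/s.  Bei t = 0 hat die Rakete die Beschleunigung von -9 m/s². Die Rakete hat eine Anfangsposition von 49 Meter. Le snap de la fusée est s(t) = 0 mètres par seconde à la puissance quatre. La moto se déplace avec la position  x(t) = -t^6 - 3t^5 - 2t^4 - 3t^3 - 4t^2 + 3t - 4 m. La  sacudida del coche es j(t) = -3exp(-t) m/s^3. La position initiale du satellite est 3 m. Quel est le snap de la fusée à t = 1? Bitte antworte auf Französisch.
En utilisant s(t) = 0 et en substituant t = 1, nous trouvons s = 0.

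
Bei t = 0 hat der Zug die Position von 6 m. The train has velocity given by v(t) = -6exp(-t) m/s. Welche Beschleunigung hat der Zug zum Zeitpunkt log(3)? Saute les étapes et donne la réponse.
Bei t = log(3), a = 2.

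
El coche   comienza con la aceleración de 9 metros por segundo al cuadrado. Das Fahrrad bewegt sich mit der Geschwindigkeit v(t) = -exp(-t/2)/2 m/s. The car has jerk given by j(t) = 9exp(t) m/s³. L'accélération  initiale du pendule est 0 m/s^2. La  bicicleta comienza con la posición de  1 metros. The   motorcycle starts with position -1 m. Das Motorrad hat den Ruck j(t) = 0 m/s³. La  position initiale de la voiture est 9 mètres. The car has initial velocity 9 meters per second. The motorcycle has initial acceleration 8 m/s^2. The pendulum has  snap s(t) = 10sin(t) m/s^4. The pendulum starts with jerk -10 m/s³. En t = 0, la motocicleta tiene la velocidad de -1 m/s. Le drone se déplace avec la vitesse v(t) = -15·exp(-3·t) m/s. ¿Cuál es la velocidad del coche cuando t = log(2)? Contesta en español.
Debemos encontrar la integral de nuestra ecuación de la sacudida j(t) = 9·exp(t) 2 veces. La integral de la sacudida, con a(0) = 9, da la aceleración: a(t) = 9·exp(t). La antiderivada de la aceleración, con v(0) = 9, da la velocidad: v(t) = 9·exp(t). Usando v(t) = 9·exp(t) y sustituyendo t = log(2), encontramos v = 18.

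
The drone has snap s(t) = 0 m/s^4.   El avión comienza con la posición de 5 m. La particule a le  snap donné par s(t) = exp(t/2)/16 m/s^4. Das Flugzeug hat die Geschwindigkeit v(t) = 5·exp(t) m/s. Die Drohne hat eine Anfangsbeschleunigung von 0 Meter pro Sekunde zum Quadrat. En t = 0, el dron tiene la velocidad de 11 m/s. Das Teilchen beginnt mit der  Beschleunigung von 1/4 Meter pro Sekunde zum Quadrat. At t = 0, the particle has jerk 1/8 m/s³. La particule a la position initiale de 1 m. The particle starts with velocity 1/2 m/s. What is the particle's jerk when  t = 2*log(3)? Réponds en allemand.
Ausgehend von dem Snap s(t) = exp(t/2)/16, nehmen wir 1 Integral. Mit ∫s(t)dt und Anwendung von j(0) = 1/8, finden wir j(t) = exp(t/2)/8. Wir haben den Ruck j(t) = exp(t/2)/8. Durch Einsetzen von t = 2*log(3): j(2*log(3)) = 3/8.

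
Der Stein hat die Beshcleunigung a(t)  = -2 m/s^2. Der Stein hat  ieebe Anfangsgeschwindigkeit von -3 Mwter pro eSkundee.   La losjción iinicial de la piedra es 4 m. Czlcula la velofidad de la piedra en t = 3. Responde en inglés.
We must find the antiderivative of our acceleration equation a(t) = -2 1 time. Finding the integral of a(t) and using v(0) = -3: v(t) = -2·t - 3. From the given velocity equation v(t) = -2·t - 3, we substitute t = 3 to get v = -9.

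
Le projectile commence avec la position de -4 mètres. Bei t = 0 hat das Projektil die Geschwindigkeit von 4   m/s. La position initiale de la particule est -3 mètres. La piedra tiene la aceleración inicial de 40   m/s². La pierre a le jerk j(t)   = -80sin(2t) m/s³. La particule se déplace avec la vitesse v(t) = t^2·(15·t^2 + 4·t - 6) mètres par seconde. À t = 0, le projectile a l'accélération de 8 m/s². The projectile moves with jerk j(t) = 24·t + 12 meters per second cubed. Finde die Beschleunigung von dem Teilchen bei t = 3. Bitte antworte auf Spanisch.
Para resolver esto, necesitamos tomar 1 derivada de nuestra ecuación de la velocidad v(t) = t^2·(15·t^2 + 4·t - 6). Tomando d/dt de v(t), encontramos a(t) = t^2·(30·t + 4) + 2·t·(15·t^2 + 4·t - 6). Usando a(t) = t^2·(30·t + 4) + 2·t·(15·t^2 + 4·t - 6) y sustituyendo t = 3, encontramos a = 1692.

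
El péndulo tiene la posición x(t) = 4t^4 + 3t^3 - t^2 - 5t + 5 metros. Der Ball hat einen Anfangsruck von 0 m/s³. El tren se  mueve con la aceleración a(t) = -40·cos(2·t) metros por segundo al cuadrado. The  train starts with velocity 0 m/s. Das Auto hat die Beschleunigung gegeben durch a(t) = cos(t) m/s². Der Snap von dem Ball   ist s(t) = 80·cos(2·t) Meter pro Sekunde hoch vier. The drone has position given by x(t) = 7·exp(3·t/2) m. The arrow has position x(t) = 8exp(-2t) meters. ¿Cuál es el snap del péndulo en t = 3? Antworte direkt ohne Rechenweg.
En t = 3, s = 96.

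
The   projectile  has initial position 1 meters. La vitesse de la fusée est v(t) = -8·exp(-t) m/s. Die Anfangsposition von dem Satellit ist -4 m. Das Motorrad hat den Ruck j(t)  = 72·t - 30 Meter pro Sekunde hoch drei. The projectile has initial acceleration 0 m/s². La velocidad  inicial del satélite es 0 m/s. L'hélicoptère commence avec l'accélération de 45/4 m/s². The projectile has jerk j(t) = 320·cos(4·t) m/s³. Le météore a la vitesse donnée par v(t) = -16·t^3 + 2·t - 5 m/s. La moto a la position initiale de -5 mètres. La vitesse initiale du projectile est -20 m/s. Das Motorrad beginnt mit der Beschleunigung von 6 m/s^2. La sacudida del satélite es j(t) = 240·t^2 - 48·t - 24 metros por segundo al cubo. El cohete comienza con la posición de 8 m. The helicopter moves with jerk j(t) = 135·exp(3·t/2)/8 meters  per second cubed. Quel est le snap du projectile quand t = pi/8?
Nous devons dériver notre équation du jerk j(t) = 320·cos(4·t) 1 fois. En dérivant le jerk, nous obtenons le snap: s(t) = -1280·sin(4·t). De l'équation du snap s(t) = -1280·sin(4·t), nous substituons t = pi/8 pour obtenir s = -1280.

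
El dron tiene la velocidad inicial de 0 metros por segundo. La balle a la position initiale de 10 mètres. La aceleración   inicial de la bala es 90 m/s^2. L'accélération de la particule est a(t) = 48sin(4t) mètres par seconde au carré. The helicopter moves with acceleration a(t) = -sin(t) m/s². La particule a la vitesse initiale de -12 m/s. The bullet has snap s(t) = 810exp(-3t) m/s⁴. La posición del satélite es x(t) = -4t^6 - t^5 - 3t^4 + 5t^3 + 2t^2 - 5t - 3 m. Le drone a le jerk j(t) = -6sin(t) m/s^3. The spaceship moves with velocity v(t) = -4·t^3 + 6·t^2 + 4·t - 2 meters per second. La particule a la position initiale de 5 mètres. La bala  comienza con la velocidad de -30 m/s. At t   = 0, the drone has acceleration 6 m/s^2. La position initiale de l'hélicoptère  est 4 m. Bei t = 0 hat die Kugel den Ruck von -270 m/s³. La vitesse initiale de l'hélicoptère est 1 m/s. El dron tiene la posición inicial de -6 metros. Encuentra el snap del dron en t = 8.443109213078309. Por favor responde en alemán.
Um dies zu lösen, müssen wir 1 Ableitung unserer Gleichung für den Ruck j(t) = -6·sin(t) nehmen. Die Ableitung von dem Ruck ergibt den Snap: s(t) = -6·cos(t). Mit s(t) = -6·cos(t) und Einsetzen von t = 8.443109213078309, finden wir s = 3.33381528758744.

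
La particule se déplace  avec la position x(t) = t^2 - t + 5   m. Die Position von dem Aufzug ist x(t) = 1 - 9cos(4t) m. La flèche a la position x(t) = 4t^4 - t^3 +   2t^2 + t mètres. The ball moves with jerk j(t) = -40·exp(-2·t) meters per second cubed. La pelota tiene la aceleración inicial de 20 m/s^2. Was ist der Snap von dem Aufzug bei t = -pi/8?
Ausgehend von der Position x(t) = 1 - 9·cos(4·t), nehmen wir 4 Ableitungen. Mit d/dt von x(t) finden wir v(t) = 36·sin(4·t). Mit d/dt von v(t) finden wir a(t) = 144·cos(4·t). Die Ableitung von der Beschleunigung ergibt den Ruck: j(t) = -576·sin(4·t). Durch Ableiten von dem Ruck erhalten wir den Snap: s(t) = -2304·cos(4·t). Wir haben den Snap s(t) = -2304·cos(4·t). Durch Einsetzen von t = -pi/8: s(-pi/8) = 0.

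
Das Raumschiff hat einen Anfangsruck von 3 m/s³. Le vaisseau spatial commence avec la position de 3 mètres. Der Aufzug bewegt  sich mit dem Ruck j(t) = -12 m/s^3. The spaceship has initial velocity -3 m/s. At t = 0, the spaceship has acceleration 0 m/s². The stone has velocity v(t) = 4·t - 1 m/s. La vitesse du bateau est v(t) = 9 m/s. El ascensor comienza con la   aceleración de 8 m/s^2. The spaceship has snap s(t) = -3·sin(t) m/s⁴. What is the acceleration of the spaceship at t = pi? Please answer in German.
Ausgehend von dem Snap s(t) = -3·sin(t), nehmen wir 2 Integrale. Das Integral von dem Snap, mit j(0) = 3, ergibt den Ruck: j(t) = 3·cos(t). Durch Integration von dem Ruck und Verwendung der Anfangsbedingung a(0) = 0, erhalten wir a(t) = 3·sin(t). Wir haben die Beschleunigung a(t) = 3·sin(t). Durch Einsetzen von t = pi: a(pi) = 0.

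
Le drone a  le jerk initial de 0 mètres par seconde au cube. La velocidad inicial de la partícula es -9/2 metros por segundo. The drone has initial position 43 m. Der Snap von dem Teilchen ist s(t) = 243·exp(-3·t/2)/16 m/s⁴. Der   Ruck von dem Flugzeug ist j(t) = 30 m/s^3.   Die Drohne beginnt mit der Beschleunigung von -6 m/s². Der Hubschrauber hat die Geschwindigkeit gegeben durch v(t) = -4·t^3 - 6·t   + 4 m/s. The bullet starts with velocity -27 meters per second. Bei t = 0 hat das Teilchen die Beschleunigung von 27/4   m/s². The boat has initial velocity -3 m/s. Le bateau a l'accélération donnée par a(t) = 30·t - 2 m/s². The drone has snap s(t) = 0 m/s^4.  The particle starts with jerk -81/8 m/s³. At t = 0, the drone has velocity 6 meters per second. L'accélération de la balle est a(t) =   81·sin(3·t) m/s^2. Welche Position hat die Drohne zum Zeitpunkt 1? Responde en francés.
En partant du snap s(t) = 0, nous prenons 4 primitives. En intégrant le snap et en utilisant la condition initiale j(0) = 0, nous obtenons j(t) = 0. En prenant ∫j(t)dt et en appliquant a(0) = -6, nous trouvons a(t) = -6. En intégrant l'accélération et en utilisant la condition initiale v(0) = 6, nous obtenons v(t) = 6 - 6·t. En intégrant la vitesse et en utilisant la condition initiale x(0) = 43, nous obtenons x(t) = -3·t^2 + 6·t + 43. De l'équation de la position x(t) = -3·t^2 + 6·t + 43, nous substituons t = 1 pour obtenir x = 46.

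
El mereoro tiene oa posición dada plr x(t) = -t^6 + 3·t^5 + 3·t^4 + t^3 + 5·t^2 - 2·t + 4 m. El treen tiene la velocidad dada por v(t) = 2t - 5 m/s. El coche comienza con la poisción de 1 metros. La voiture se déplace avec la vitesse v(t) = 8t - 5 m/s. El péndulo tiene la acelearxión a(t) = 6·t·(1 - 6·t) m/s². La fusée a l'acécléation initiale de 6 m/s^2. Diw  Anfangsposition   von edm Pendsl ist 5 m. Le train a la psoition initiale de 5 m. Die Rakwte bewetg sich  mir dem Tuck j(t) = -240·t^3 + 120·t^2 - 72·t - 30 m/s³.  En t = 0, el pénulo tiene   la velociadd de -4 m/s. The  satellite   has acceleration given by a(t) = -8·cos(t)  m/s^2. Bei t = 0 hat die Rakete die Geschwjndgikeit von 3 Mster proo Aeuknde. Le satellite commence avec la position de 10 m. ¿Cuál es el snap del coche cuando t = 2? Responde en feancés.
Nous devons dériver notre équation de la vitesse v(t) = 8·t - 5 3 fois. En prenant d/dt de v(t), nous trouvons a(t) = 8. La dérivée de l'accélération donne le jerk: j(t) = 0. En dérivant le jerk, nous obtenons le snap: s(t) = 0. En utilisant s(t) = 0 et en substituant t = 2, nous trouvons s = 0.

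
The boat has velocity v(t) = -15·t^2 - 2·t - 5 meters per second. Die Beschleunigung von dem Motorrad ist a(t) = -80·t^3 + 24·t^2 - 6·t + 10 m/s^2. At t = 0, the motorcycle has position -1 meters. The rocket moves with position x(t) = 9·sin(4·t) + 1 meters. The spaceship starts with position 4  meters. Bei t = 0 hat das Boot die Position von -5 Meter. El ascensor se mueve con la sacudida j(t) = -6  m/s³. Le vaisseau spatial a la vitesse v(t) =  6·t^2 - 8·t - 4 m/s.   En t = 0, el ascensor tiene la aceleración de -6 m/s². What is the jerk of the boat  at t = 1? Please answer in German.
Ausgehend von der Geschwindigkeit v(t) = -15·t^2 - 2·t - 5, nehmen wir 2 Ableitungen. Mit d/dt von v(t) finden wir a(t) = -30·t - 2. Die Ableitung von der Beschleunigung ergibt den Ruck: j(t) = -30. Mit j(t) = -30 und Einsetzen von t = 1, finden wir j = -30.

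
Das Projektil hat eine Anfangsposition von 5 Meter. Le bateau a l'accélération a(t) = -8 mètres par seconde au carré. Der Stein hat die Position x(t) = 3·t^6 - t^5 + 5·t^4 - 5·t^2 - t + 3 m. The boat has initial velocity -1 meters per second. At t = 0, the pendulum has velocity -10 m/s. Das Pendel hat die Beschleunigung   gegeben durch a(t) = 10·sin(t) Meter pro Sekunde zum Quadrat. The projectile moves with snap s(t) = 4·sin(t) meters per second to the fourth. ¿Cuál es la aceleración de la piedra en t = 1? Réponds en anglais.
We must differentiate our position equation x(t) = 3·t^6 - t^5 + 5·t^4 - 5·t^2 - t + 3 2 times. Taking d/dt of x(t), we find v(t) = 18·t^5 - 5·t^4 + 20·t^3 - 10·t - 1. Differentiating velocity, we get acceleration: a(t) = 90·t^4 - 20·t^3 + 60·t^2 - 10. From the given acceleration equation a(t) = 90·t^4 - 20·t^3 + 60·t^2 - 10, we substitute t = 1 to get a = 120.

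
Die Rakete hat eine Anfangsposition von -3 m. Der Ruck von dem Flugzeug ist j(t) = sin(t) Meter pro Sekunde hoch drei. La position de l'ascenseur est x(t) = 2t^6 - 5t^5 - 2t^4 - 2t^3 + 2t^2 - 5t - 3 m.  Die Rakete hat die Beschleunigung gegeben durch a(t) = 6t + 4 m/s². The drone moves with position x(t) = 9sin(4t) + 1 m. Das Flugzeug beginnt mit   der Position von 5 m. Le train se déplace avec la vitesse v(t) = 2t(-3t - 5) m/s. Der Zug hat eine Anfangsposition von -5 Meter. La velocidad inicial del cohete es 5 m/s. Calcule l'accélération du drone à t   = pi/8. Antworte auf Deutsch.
Um dies zu lösen, müssen wir 2 Ableitungen unserer Gleichung für die Position x(t) = 9·sin(4·t) + 1 nehmen. Mit d/dt von x(t) finden wir v(t) = 36·cos(4·t). Die Ableitung von der Geschwindigkeit ergibt die Beschleunigung: a(t) = -144·sin(4·t). Wir haben die Beschleunigung a(t) = -144·sin(4·t). Durch Einsetzen von t = pi/8: a(pi/8) = -144.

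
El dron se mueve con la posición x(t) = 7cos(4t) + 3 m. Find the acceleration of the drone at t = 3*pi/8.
We must differentiate our position equation x(t) = 7·cos(4·t) + 3 2 times. Taking d/dt of x(t), we find v(t) = -28·sin(4·t). Differentiating velocity, we get acceleration: a(t) = -112·cos(4·t). We have acceleration a(t) = -112·cos(4·t). Substituting t = 3*pi/8: a(3*pi/8) = 0.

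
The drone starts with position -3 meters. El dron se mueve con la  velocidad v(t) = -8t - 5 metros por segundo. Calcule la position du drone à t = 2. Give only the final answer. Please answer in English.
At t = 2, x = -29.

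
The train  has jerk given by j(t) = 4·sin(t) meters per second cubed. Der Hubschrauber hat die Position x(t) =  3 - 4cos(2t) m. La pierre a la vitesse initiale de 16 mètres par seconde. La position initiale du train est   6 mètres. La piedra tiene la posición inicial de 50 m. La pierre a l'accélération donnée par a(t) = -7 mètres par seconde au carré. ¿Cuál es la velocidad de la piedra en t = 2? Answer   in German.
Wir müssen das Integral unserer Gleichung für die Beschleunigung a(t) = -7 1-mal finden. Mit ∫a(t)dt und Anwendung von v(0) = 16, finden wir v(t) = 16 - 7·t. Wir haben die Geschwindigkeit v(t) = 16 - 7·t. Durch Einsetzen von t = 2: v(2) = 2.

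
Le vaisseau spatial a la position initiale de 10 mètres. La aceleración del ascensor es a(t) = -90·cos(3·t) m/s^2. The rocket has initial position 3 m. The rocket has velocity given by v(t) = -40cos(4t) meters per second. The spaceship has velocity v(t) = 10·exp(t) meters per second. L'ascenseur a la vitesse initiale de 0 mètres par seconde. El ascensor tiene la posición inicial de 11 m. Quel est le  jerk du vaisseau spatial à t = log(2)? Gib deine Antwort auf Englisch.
We must differentiate our velocity equation v(t) = 10·exp(t) 2 times. Differentiating velocity, we get acceleration: a(t) = 10·exp(t). Differentiating acceleration, we get jerk: j(t) = 10·exp(t). We have jerk j(t) = 10·exp(t). Substituting t = log(2): j(log(2)) = 20.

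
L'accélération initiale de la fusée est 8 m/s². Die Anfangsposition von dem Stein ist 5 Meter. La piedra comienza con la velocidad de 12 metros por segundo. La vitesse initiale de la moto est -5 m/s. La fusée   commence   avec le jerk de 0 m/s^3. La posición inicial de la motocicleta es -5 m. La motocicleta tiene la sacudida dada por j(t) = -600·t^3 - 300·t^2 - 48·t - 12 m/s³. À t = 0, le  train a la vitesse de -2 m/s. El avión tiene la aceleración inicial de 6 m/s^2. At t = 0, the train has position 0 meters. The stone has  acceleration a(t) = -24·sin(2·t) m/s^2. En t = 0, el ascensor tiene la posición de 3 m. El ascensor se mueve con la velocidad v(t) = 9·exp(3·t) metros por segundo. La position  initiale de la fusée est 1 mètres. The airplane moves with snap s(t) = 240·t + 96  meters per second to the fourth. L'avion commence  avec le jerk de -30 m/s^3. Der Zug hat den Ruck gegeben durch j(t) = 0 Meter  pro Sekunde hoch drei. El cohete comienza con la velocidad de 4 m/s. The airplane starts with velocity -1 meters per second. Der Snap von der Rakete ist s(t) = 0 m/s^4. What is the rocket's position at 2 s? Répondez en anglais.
We need to integrate our snap equation s(t) = 0 4 times. Integrating snap and using the initial condition j(0) = 0, we get j(t) = 0. Finding the antiderivative of j(t) and using a(0) = 8: a(t) = 8. Integrating acceleration and using the initial condition v(0) = 4, we get v(t) = 8·t + 4. Taking ∫v(t)dt and applying x(0) = 1, we find x(t) = 4·t^2 + 4·t + 1. We have position x(t) = 4·t^2 + 4·t + 1. Substituting t = 2: x(2) = 25.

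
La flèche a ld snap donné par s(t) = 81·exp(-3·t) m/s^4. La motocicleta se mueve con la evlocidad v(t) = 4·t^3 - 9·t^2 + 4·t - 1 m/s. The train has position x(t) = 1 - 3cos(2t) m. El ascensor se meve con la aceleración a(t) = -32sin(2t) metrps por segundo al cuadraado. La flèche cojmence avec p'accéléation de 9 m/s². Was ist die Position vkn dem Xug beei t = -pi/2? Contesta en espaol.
De la ecuación de la posición x(t) = 1 - 3·cos(2·t), sustituimos t = -pi/2 para obtener x = 4.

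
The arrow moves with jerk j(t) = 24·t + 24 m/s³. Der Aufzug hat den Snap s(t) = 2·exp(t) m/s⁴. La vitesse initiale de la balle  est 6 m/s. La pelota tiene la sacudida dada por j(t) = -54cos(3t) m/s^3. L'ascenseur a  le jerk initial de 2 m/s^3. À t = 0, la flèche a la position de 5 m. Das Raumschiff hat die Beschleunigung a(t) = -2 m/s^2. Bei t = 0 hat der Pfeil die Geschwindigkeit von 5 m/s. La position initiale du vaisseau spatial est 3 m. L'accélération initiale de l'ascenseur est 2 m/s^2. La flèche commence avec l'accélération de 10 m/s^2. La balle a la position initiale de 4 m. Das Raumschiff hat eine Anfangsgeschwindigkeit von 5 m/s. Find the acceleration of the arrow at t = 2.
To find the answer, we compute 1 integral of j(t) = 24·t + 24. Taking ∫j(t)dt and applying a(0) = 10, we find a(t) = 12·t^2 + 24·t + 10. From the given acceleration equation a(t) = 12·t^2 + 24·t + 10, we substitute t = 2 to get a = 106.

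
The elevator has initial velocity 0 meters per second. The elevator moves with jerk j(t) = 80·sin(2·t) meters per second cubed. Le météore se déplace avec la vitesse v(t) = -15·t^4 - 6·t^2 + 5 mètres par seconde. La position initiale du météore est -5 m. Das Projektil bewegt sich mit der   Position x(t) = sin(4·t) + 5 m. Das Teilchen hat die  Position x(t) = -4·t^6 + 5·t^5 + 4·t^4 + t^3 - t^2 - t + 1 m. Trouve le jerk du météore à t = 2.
Nous devons dériver notre équation de la vitesse v(t) = -15·t^4 - 6·t^2 + 5 2 fois. La dérivée de la vitesse donne l'accélération: a(t) = -60·t^3 - 12·t. En prenant d/dt de a(t), nous trouvons j(t) = -180·t^2 - 12. Nous avons le jerk j(t) = -180·t^2 - 12. En substituant t = 2: j(2) = -732.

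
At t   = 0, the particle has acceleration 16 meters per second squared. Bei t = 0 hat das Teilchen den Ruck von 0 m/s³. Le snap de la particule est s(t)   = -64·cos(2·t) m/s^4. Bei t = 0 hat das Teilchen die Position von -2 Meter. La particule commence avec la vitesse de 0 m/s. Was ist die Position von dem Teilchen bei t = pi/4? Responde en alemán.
Um dies zu lösen, müssen wir 4 Integrale unserer Gleichung für den Snap s(t) = -64·cos(2·t) finden. Durch Integration von dem Snap und Verwendung der Anfangsbedingung j(0) = 0, erhalten wir j(t) = -32·sin(2·t). Die Stammfunktion von dem Ruck, mit a(0) = 16, ergibt die Beschleunigung: a(t) = 16·cos(2·t). Das Integral von der Beschleunigung ist die Geschwindigkeit. Mit v(0) = 0 erhalten wir v(t) = 8·sin(2·t). Das Integral von der Geschwindigkeit ist die Position. Mit x(0) = -2 erhalten wir x(t) = 2 - 4·cos(2·t). Aus der Gleichung für die Position x(t) = 2 - 4·cos(2·t), setzen wir t = pi/4 ein und erhalten x = 2.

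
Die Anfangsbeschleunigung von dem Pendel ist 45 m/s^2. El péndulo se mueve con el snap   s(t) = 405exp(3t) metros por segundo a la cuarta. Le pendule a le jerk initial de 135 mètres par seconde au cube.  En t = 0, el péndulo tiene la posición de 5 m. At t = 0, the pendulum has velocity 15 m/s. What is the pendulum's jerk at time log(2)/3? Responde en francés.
Nous devons trouver l'intégrale de notre équation du snap s(t) = 405·exp(3·t) 1 fois. En intégrant le snap et en utilisant la condition initiale j(0) = 135, nous obtenons j(t) = 135·exp(3·t). En utilisant j(t) = 135·exp(3·t) et en substituant t = log(2)/3, nous trouvons j = 270.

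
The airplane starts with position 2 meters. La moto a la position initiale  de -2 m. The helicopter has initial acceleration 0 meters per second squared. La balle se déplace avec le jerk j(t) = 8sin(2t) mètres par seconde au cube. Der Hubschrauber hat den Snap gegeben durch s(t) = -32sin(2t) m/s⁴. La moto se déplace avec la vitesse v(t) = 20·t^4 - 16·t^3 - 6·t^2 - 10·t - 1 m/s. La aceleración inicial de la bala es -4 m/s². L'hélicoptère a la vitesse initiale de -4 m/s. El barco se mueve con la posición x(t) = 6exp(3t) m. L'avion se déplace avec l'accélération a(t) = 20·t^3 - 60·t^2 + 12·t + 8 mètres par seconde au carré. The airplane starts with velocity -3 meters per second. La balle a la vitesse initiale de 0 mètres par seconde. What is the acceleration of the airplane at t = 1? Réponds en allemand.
Aus der Gleichung für die Beschleunigung a(t) = 20·t^3 - 60·t^2 + 12·t + 8, setzen wir t = 1 ein und erhalten a = -20.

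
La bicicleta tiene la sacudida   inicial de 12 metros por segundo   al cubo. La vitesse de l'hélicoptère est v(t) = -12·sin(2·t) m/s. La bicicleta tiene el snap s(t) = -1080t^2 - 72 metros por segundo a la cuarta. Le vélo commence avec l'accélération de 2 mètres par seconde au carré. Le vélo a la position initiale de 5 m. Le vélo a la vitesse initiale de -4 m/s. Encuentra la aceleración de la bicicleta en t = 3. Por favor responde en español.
Necesitamos integrar nuestra ecuación del snap s(t) = -1080·t^2 - 72 2 veces. La integral del snap es la sacudida. Usando j(0) = 12, obtenemos j(t) = -360·t^3 - 72·t + 12. La antiderivada de la sacudida es la aceleración. Usando a(0) = 2, obtenemos a(t) = -90·t^4 - 36·t^2 + 12·t + 2. Tenemos la aceleración a(t) = -90·t^4 - 36·t^2 + 12·t + 2. Sustituyendo t = 3: a(3) = -7576.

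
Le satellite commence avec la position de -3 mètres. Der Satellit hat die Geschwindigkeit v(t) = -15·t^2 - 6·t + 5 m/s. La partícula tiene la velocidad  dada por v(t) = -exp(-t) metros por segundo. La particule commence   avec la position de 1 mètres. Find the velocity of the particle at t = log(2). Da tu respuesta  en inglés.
We have velocity v(t) = -exp(-t). Substituting t = log(2): v(log(2)) = -1/2.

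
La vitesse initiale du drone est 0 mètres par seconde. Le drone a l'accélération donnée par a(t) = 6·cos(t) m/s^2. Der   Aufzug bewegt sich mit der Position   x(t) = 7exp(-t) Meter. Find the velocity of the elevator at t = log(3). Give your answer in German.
Um dies zu lösen, müssen wir 1 Ableitung unserer Gleichung für die Position x(t) = 7·exp(-t) nehmen. Die Ableitung von der Position ergibt die Geschwindigkeit: v(t) = -7·exp(-t). Wir haben die Geschwindigkeit v(t) = -7·exp(-t). Durch Einsetzen von t = log(3): v(log(3)) = -7/3.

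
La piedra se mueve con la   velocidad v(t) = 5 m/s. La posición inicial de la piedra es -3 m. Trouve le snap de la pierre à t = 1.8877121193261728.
Nous devons dériver notre équation de la vitesse v(t) = 5 3 fois. La dérivée de la vitesse donne l'accélération: a(t) = 0. La dérivée de l'accélération donne le jerk: j(t) = 0. En dérivant le jerk, nous obtenons le snap: s(t) = 0. Nous avons le snap s(t) = 0. En substituant t = 1.8877121193261728: s(1.8877121193261728) = 0.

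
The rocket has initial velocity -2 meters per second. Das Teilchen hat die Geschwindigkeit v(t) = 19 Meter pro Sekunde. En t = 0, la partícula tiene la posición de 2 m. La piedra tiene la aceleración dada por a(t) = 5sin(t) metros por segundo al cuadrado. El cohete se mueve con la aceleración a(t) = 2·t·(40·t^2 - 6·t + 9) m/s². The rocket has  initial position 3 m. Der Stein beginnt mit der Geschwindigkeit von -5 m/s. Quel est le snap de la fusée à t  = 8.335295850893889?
Pour résoudre ceci, nous devons prendre 2 dérivées de notre équation de l'accélération a(t) = 2·t·(40·t^2 - 6·t + 9). En prenant d/dt de a(t), nous trouvons j(t) = 80·t^2 + 2·t·(80·t - 6) - 12·t + 18. En dérivant le jerk, nous obtenons le snap: s(t) = 480·t - 24. De l'équation du snap s(t) = 480·t - 24, nous substituons t = 8.335295850893889 pour obtenir s = 3976.94200842907.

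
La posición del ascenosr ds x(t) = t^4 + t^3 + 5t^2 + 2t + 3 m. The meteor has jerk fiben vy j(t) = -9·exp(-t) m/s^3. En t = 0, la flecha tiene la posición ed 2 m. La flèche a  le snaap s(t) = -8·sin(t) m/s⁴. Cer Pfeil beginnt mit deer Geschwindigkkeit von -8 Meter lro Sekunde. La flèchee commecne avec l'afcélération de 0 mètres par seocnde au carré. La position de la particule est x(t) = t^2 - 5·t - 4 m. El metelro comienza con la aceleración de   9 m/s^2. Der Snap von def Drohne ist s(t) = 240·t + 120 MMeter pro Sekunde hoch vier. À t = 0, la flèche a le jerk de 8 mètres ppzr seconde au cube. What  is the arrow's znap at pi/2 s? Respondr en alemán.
Mit s(t) = -8·sin(t) und Einsetzen von t = pi/2, finden wir s = -8.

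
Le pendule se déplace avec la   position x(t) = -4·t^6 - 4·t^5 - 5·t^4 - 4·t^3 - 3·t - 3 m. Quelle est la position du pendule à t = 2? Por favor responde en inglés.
Using x(t) = -4·t^6 - 4·t^5 - 5·t^4 - 4·t^3 - 3·t - 3 and substituting t = 2, we find x = -505.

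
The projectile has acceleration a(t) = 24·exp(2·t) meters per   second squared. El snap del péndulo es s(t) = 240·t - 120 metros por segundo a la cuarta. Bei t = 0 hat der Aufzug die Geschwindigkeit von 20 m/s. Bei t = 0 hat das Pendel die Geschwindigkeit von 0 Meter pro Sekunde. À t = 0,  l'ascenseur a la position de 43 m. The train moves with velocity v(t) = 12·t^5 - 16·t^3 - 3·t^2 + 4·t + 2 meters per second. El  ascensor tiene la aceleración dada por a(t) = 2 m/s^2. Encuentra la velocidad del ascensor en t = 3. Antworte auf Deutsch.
Ausgehend von der Beschleunigung a(t) = 2, nehmen wir 1 Stammfunktion. Die Stammfunktion von der Beschleunigung, mit v(0) = 20, ergibt die Geschwindigkeit: v(t) = 2·t + 20. Wir haben die Geschwindigkeit v(t) = 2·t + 20. Durch Einsetzen von t = 3: v(3) = 26.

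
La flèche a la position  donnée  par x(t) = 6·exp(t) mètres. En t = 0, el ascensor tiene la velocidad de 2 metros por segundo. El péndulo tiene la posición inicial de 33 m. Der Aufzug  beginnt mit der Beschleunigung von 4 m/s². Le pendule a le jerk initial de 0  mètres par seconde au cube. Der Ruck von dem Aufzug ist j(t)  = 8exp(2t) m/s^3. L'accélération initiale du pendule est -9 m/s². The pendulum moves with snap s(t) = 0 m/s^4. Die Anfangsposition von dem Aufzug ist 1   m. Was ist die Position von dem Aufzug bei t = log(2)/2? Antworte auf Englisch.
Starting from jerk j(t) = 8·exp(2·t), we take 3 antiderivatives. Taking ∫j(t)dt and applying a(0) = 4, we find a(t) = 4·exp(2·t). Taking ∫a(t)dt and applying v(0) = 2, we find v(t) = 2·exp(2·t). Taking ∫v(t)dt and applying x(0) = 1, we find x(t) = exp(2·t). Using x(t) = exp(2·t) and substituting t = log(2)/2, we find x = 2.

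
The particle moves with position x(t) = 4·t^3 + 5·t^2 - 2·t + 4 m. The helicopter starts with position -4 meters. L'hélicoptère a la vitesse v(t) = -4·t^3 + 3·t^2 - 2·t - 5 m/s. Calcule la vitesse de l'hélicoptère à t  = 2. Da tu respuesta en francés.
Nous avons la vitesse v(t) = -4·t^3 + 3·t^2 - 2·t - 5. En substituant t = 2: v(2) = -29.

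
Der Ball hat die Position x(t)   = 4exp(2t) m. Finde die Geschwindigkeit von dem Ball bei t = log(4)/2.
Wir müssen unsere Gleichung für die Position x(t) = 4·exp(2·t) 1-mal ableiten. Durch Ableiten von der Position erhalten wir die Geschwindigkeit: v(t) = 8·exp(2·t). Mit v(t) = 8·exp(2·t) und Einsetzen von t = log(4)/2, finden wir v = 32.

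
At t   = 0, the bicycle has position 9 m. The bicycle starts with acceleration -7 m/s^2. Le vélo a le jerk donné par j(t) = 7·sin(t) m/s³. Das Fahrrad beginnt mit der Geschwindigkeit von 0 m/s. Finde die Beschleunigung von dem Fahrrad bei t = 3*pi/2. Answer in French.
Nous devons intégrer notre équation du jerk j(t) = 7·sin(t) 1 fois. En intégrant le jerk et en utilisant la condition initiale a(0) = -7, nous obtenons a(t) = -7·cos(t). Nous avons l'accélération a(t) = -7·cos(t). En substituant t = 3*pi/2: a(3*pi/2) = 0.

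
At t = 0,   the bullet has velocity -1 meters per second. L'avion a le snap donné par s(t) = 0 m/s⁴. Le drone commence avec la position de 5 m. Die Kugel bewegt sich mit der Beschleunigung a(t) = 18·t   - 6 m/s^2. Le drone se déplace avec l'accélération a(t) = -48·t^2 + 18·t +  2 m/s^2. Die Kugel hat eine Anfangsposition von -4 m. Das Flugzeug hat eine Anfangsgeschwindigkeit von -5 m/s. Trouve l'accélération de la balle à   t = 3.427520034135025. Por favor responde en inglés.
We have acceleration a(t) = 18·t - 6. Substituting t = 3.427520034135025: a(3.427520034135025) = 55.6953606144304.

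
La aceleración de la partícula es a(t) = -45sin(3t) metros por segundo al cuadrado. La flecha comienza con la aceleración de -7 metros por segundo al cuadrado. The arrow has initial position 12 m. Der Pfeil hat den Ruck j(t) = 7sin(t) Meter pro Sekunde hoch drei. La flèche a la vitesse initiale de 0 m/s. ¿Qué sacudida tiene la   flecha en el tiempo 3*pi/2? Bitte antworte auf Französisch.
En utilisant j(t) = 7·sin(t) et en substituant t = 3*pi/2, nous trouvons j = -7.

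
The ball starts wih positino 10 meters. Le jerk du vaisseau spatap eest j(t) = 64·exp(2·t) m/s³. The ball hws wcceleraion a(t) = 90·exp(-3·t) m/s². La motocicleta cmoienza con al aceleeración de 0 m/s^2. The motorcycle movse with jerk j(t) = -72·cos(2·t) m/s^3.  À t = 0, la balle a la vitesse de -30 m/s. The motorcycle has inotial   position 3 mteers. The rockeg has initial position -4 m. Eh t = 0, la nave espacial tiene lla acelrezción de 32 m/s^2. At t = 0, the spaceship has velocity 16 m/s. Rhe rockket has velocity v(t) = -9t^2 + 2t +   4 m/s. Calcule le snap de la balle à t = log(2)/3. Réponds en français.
Nous devons dériver notre équation de l'accélération a(t) = 90·exp(-3·t) 2 fois. En dérivant l'accélération, nous obtenons le jerk: j(t) = -270·exp(-3·t). En dérivant le jerk, nous obtenons le snap: s(t) = 810·exp(-3·t). En utilisant s(t) = 810·exp(-3·t) et en substituant t = log(2)/3, nous trouvons s = 405.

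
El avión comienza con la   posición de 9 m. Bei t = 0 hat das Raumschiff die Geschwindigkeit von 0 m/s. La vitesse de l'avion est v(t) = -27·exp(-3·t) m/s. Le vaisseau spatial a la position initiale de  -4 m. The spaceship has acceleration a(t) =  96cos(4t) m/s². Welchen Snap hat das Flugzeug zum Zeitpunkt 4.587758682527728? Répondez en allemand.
Ausgehend von der Geschwindigkeit v(t) = -27·exp(-3·t), nehmen wir 3 Ableitungen. Die Ableitung von der Geschwindigkeit ergibt die Beschleunigung: a(t) = 81·exp(-3·t). Durch Ableiten von der Beschleunigung erhalten wir den Ruck: j(t) = -243·exp(-3·t). Durch Ableiten von dem Ruck erhalten wir den Snap: s(t) = 729·exp(-3·t). Wir haben den Snap s(t) = 729·exp(-3·t). Durch Einsetzen von t = 4.587758682527728: s(4.587758682527728) = 0.000768091020491193.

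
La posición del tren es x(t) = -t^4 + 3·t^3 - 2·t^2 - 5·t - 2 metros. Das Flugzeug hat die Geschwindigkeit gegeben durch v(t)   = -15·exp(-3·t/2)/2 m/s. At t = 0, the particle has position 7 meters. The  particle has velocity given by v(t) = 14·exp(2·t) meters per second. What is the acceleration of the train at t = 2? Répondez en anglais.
We must differentiate our position equation x(t) = -t^4 + 3·t^3 - 2·t^2 - 5·t - 2 2 times. Differentiating position, we get velocity: v(t) = -4·t^3 + 9·t^2 - 4·t - 5. The derivative of velocity gives acceleration: a(t) = -12·t^2 + 18·t - 4. Using a(t) = -12·t^2 + 18·t - 4 and substituting t = 2, we find a = -16.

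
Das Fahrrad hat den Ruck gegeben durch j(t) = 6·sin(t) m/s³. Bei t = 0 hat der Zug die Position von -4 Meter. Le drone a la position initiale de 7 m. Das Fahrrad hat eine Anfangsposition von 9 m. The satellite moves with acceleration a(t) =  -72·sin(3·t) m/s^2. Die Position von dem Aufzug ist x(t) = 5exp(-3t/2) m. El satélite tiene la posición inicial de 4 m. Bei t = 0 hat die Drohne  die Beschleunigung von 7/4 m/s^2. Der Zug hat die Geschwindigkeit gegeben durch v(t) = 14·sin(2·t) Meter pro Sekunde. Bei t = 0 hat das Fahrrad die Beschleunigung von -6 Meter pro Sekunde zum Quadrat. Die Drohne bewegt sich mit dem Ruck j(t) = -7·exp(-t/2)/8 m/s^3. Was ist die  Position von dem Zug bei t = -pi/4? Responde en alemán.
Wir müssen unsere Gleichung für die Geschwindigkeit v(t) = 14·sin(2·t) 1-mal integrieren. Die Stammfunktion von der Geschwindigkeit ist die Position. Mit x(0) = -4 erhalten wir x(t) = 3 - 7·cos(2·t). Mit x(t) = 3 - 7·cos(2·t) und Einsetzen von t = -pi/4, finden wir x = 3.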